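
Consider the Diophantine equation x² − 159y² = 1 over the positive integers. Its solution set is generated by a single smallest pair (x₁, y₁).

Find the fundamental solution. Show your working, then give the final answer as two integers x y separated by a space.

1324 105

√159 = [12; 1,1,1,1,3,1,1,1,1,24, …], period ℓ=10 (even) → k=9
a_0=12:  p_0=12·1+0=12,  q_0=12·0+1=1
…
a_2=1:  p_2=1·13+12=25,  q_2=1·1+1=2
a_3=1:  p_3=1·25+13=38,  q_3=1·2+1=3
a_4=1:  p_4=1·38+25=63,  q_4=1·3+2=5
a_5=3:  p_5=3·63+38=227,  q_5=3·5+3=18
…
a_7=1:  p_7=1·290+227=517,  q_7=1·23+18=41
a_8=1:  p_8=1·517+290=807,  q_8=1·41+23=64
a_9=1:  p_9=1·807+517=1324,  q_9=1·64+41=105
→ (1324, 105).  Check: 1324²=1752976, 159·105²=1752975, difference 1.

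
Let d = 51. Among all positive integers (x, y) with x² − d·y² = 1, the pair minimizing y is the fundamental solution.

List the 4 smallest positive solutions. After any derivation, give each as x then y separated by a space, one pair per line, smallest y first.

50 7
4999 700
499850 69993
49980001 6998600

[7; 7,14] for √51; ℓ=2 ⇒ convergent index 1
a_0=7:  p_0=7·1+0=7,  q_0=7·0+1=1
a_1=7:  p_1=7·7+1=50,  q_1=7·1+0=7
→ (50, 7).  Check: 50²=2500, 51·7²=2499, difference 1.
(x_2, y_2) = (50·50 + 51·7·7, 50·7 + 7·50) = (4999, 700)
(x_3, y_3) = (50·4999 + 51·7·700, 50·700 + 7·4999) = (499850, 69993)
(x_4, y_4) = (50·499850 + 51·7·69993, 50·69993 + 7·499850) = (49980001, 6998600)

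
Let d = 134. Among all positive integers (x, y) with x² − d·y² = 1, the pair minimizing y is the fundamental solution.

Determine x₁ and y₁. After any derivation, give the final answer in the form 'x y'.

145925 12606

[11; 1,1,2,1,3,…,1,1,22] for √134; ℓ=14 ⇒ convergent index 13
step 0: (11, 1)  from 11·(1,0) + (0,1)
step 1: (12, 1)  from 1·(11,1) + (1,0)
step 2: (23, 2)  from 1·(12,1) + (11,1)
step 3: (58, 5)  from 2·(23,2) + (12,1)
step 4: (81, 7)  from 1·(58,5) + (23,2)
step 5: (301, 26)  from 3·(81,7) + (58,5)
step 6: (382, 33)  from 1·(301,26) + (81,7)
step 7: (4121, 356)  from 10·(382,33) + (301,26)
step 8: (4503, 389)  from 1·(4121,356) + (382,33)
step 9: (17630, 1523)  from 3·(4503,389) + (4121,356)
…
step 11: (61896, 5347)  from 2·(22133,1912) + (17630,1523)
step 12: (84029, 7259)  from 1·(61896,5347) + (22133,1912)
step 13: (145925, 12606)  from 1·(84029,7259) + (61896,5347)
→ (145925, 12606).  Check: 145925²=21294105625, 134·12606²=21294105624, difference 1.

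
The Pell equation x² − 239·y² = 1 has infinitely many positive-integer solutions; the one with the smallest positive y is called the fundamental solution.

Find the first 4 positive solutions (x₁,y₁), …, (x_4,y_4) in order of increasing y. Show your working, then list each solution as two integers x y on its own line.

6195120 400729
76759023628799 4965128484960
951062724926484326640 61519133559490389671
11783895416893046404284364801 762236829394135240588726080

d=239: √d = [15; 2,5,1,2,4,15,4,2,1,5,2,30] (ℓ=12, even), read p_11/q_11
step 0: (15, 1)  from 15·(1,0) + (0,1)
…
step 6: (37907, 2452)  from 15·(2489,161) + (572,37)
…
step 10: (2847431, 184185)  from 5·(500258,32359) + (346141,22390)
step 11: (6195120, 400729)  from 2·(2847431,184185) + (500258,32359)
→ (6195120, 400729).  Check: 6195120²=38379511814400, 239·400729²=38379511814399, difference 1.
(6195120+400729√239)^2 = 76759023628799 + 4965128484960√239
(6195120+400729√239)^3 = 951062724926484326640 + 61519133559490389671√239
(6195120+400729√239)^4 = 11783895416893046404284364801 + 762236829394135240588726080√239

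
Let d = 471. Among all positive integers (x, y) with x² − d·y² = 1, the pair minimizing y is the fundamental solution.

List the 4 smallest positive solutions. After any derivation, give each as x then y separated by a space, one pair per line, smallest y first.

7838695 361188
122890278606049 5662485139320
1926598824915678693415 88772987898323613612
30204041151744689101078780801 1391728752747293974319493360

√471 = [21; 1,2,2,1,3,…,2,1,42, …], period ℓ=14 (even) → k=13
k=0  a_k=21  p_k/q_k = 21/1
k=1  a_k=1  p_k/q_k = 22/1
…
k=4  a_k=1  p_k/q_k = 217/10
…
k=12  a_k=2  p_k/q_k = 5506953/253747
k=13  a_k=1  p_k/q_k = 7838695/361188
fundamental: x₁=7838695, y₁=361188  (since 61445139303025 − 471·130456771344 = 1)
(x_2, y_2) = (7838695·7838695 + 471·361188·361188, 7838695·361188 + 361188·7838695) = (122890278606049, 5662485139320)
(x_3, y_3) = (7838695·122890278606049 + 471·361188·5662485139320, 7838695·5662485139320 + 361188·122890278606049) = (1926598824915678693415, 88772987898323613612)
(x_4, y_4) = (7838695·1926598824915678693415 + 471·361188·88772987898323613612, 7838695·88772987898323613612 + 361188·1926598824915678693415) = (30204041151744689101078780801, 1391728752747293974319493360)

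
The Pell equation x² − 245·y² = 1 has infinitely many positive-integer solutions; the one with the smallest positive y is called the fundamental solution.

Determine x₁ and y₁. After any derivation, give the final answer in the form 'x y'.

√245 = [15; 1,1,1,7,6,7,1,1,1,30, …], period ℓ=10 (even) → k=9
a_0=15:  p_0=15·1+0=15,  q_0=15·0+1=1
a_1=1:  p_1=1·15+1=16,  q_1=1·1+0=1
a_2=1:  p_2=1·16+15=31,  q_2=1·1+1=2
a_3=1:  p_3=1·31+16=47,  q_3=1·2+1=3
a_4=7:  p_4=7·47+31=360,  q_4=7·3+2=23
a_5=6:  p_5=6·360+47=2207,  q_5=6·23+3=141
a_6=7:  p_6=7·2207+360=15809,  q_6=7·141+23=1010
a_7=1:  p_7=1·15809+2207=18016,  q_7=1·1010+141=1151
a_8=1:  p_8=1·18016+15809=33825,  q_8=1·1151+1010=2161
a_9=1:  p_9=1·33825+18016=51841,  q_9=1·2161+1151=3312
fundamental: x₁=51841, y₁=3312  (since 2687489281 − 245·10969344 = 1)

51841 3312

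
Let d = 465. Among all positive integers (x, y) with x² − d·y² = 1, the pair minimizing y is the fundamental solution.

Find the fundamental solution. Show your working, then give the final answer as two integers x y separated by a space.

√465 = [21; 1,1,3,2,2,2,3,1,1,42, …], period ℓ=10 (even) → k=9
a_0=21:  p_0=21·1+0=21,  q_0=21·0+1=1
a_1=1:  p_1=1·21+1=22,  q_1=1·1+0=1
a_2=1:  p_2=1·22+21=43,  q_2=1·1+1=2
…
a_4=2:  p_4=2·151+43=345,  q_4=2·7+2=16
a_5=2:  p_5=2·345+151=841,  q_5=2·16+7=39
a_6=2:  p_6=2·841+345=2027,  q_6=2·39+16=94
a_7=3:  p_7=3·2027+841=6922,  q_7=3·94+39=321
a_8=1:  p_8=1·6922+2027=8949,  q_8=1·321+94=415
a_9=1:  p_9=1·8949+6922=15871,  q_9=1·415+321=736
fundamental: x₁=15871, y₁=736  (since 251888641 − 465·541696 = 1)

15871 736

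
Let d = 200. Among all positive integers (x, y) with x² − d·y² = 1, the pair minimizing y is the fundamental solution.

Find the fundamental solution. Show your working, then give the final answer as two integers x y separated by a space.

[14; 7,28] for √200; ℓ=2 ⇒ convergent index 1
k=0  a_k=14  p_k/q_k = 14/1
k=1  a_k=7  p_k/q_k = 99/7
fundamental: x₁=99, y₁=7  (since 9801 − 200·49 = 1)

99 7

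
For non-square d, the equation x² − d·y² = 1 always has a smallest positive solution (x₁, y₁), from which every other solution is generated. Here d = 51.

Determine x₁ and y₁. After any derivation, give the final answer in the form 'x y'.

50 7

√51 = [7; 7,14, …], period ℓ=2 (even) → k=1
k=0  a_k=7  p_k/q_k = 7/1
k=1  a_k=7  p_k/q_k = 50/7
(x₁, y₁) = (50, 7);  50² − 51·7² = 1 ✓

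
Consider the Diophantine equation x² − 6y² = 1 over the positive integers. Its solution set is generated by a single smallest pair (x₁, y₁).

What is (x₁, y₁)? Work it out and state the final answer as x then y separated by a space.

5 2

[2; 2,4] for √6; ℓ=2 ⇒ convergent index 1
k=0  a_k=2  p_k/q_k = 2/1
k=1  a_k=2  p_k/q_k = 5/2
(x₁, y₁) = (5, 2);  5² − 6·2² = 1 ✓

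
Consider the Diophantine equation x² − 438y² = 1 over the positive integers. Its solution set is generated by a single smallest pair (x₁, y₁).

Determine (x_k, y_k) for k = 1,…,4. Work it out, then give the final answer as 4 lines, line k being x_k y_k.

293 14
171697 8204
100614149 4807530
58959719617 2817204376

[20; 1,12,1,40] for √438; ℓ=4 ⇒ convergent index 3
k=0  a_k=20  p_k/q_k = 20/1
…
k=2  a_k=12  p_k/q_k = 272/13
k=3  a_k=1  p_k/q_k = 293/14
fundamental: x₁=293, y₁=14  (since 85849 − 438·196 = 1)
n=2: (293,14)∘(293,14) = (293·293+438·14·14, 293·14+14·293) = (171697,8204)
n=3: (171697,8204)∘(293,14) = (293·171697+438·14·8204, 293·8204+14·171697) = (100614149,4807530)
n=4: (100614149,4807530)∘(293,14) = (293·100614149+438·14·4807530, 293·4807530+14·100614149) = (58959719617,2817204376)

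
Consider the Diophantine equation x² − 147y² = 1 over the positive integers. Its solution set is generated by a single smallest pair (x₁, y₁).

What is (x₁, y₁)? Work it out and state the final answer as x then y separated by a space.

97 8

d=147: √d = [12; 8,24] (ℓ=2, even), read p_1/q_1
k=0  a_k=12  p_k/q_k = 12/1
k=1  a_k=8  p_k/q_k = 97/8
→ (97, 8).  Check: 97²=9409, 147·8²=9408, difference 1.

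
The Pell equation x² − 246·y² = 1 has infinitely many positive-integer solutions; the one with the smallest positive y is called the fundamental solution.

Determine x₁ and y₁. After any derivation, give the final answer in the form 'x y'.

88805 5662

√246 → a₀=15, period (1,2,5,1,14,1,5,2,1,30); ℓ=10 even so k=9
k=0  a_k=15  p_k/q_k = 15/1
k=1  a_k=1  p_k/q_k = 16/1
k=2  a_k=2  p_k/q_k = 47/3
…
k=4  a_k=1  p_k/q_k = 298/19
k=5  a_k=14  p_k/q_k = 4423/282
…
k=7  a_k=5  p_k/q_k = 28028/1787
k=8  a_k=2  p_k/q_k = 60777/3875
k=9  a_k=1  p_k/q_k = 88805/5662
→ (88805, 5662).  Check: 88805²=7886328025, 246·5662²=7886328024, difference 1.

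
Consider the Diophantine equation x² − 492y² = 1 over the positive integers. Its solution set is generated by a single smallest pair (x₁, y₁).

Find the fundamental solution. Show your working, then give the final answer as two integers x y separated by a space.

29767 1342

[22; 5,1,1,10,1,1,5,44] for √492; ℓ=8 ⇒ convergent index 7
a_0=22:  p_0=22·1+0=22,  q_0=22·0+1=1
a_1=5:  p_1=5·22+1=111,  q_1=5·1+0=5
…
a_3=1:  p_3=1·133+111=244,  q_3=1·6+5=11
a_4=10:  p_4=10·244+133=2573,  q_4=10·11+6=116
a_5=1:  p_5=1·2573+244=2817,  q_5=1·116+11=127
a_6=1:  p_6=1·2817+2573=5390,  q_6=1·127+116=243
a_7=5:  p_7=5·5390+2817=29767,  q_7=5·243+127=1342
fundamental: x₁=29767, y₁=1342  (since 886074289 − 492·1800964 = 1)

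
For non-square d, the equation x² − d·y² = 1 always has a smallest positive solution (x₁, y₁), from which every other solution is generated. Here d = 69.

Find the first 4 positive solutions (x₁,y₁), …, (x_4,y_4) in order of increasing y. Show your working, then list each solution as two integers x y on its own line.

7775 936
120901249 14554800
1880014414175 226327139064
29234224019520001 3519386997890400

[8; 3,3,1,4,1,3,3,16] for √69; ℓ=8 ⇒ convergent index 7
i=0: a=8 ⇒ p=8, q=1
…
i=2: a=3 ⇒ p=83, q=10
i=3: a=1 ⇒ p=108, q=13
i=4: a=4 ⇒ p=515, q=62
i=5: a=1 ⇒ p=623, q=75
i=6: a=3 ⇒ p=2384, q=287
i=7: a=3 ⇒ p=7775, q=936
→ (7775, 936).  Check: 7775²=60450625, 69·936²=60450624, difference 1.
k=2:  x_2 = 7775·7775+69·936·936 = 120901249,  y_2 = 7775·936+936·7775 = 14554800
k=3:  x_3 = 7775·120901249+69·936·14554800 = 1880014414175,  y_3 = 7775·14554800+936·120901249 = 226327139064
k=4:  x_4 = 7775·1880014414175+69·936·226327139064 = 29234224019520001,  y_4 = 7775·226327139064+936·1880014414175 = 3519386997890400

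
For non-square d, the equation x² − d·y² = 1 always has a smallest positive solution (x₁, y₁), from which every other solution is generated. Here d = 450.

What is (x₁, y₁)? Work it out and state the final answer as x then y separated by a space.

19601 924

√450 = [21; 4,1,2,4,2,1,4,42, …], period ℓ=8 (even) → k=7
k=0  a_k=21  p_k/q_k = 21/1
k=1  a_k=4  p_k/q_k = 85/4
k=2  a_k=1  p_k/q_k = 106/5
k=3  a_k=2  p_k/q_k = 297/14
k=4  a_k=4  p_k/q_k = 1294/61
k=5  a_k=2  p_k/q_k = 2885/136
k=6  a_k=1  p_k/q_k = 4179/197
k=7  a_k=4  p_k/q_k = 19601/924
fundamental: x₁=19601, y₁=924  (since 384199201 − 450·853776 = 1)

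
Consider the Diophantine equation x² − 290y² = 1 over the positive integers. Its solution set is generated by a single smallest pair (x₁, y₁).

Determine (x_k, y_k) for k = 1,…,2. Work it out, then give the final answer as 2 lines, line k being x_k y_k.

√290 = [17; 34, …], period ℓ=1 (odd) → k=1
a_0=17:  p_0=17·1+0=17,  q_0=17·0+1=1
a_1=34:  p_1=34·17+1=579,  q_1=34·1+0=34
fundamental: x₁=579, y₁=34  (since 335241 − 290·1156 = 1)
n=2: (579,34)∘(579,34) = (579·579+290·34·34, 579·34+34·579) = (670481,39372)

579 34
670481 39372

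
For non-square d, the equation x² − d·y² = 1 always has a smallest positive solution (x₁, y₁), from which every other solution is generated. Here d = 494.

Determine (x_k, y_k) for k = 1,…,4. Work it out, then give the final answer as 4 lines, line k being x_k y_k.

d=494: √d = [22; 4,2,2,1,2,1,2,2,4,44] (ℓ=10, even), read p_9/q_9
step 0: (22, 1)  from 22·(1,0) + (0,1)
step 1: (89, 4)  from 4·(22,1) + (1,0)
step 2: (200, 9)  from 2·(89,4) + (22,1)
step 3: (489, 22)  from 2·(200,9) + (89,4)
step 4: (689, 31)  from 1·(489,22) + (200,9)
step 5: (1867, 84)  from 2·(689,31) + (489,22)
step 6: (2556, 115)  from 1·(1867,84) + (689,31)
step 7: (6979, 314)  from 2·(2556,115) + (1867,84)
step 8: (16514, 743)  from 2·(6979,314) + (2556,115)
step 9: (73035, 3286)  from 4·(16514,743) + (6979,314)
fundamental: x₁=73035, y₁=3286  (since 5334111225 − 494·10797796 = 1)
n=2: (73035,3286)∘(73035,3286) = (73035·73035+494·3286·3286, 73035·3286+3286·73035) = (10668222449,479986020)
n=3: (10668222449,479986020)∘(73035,3286) = (73035·10668222449+494·3286·479986020, 73035·479986020+3286·10668222449) = (1558307253052395,70111557938114)
n=4: (1558307253052395,70111557938114)∘(73035,3286) = (73035·1558307253052395+494·3286·70111557938114, 73035·70111557938114+3286·1558307253052395) = (227621940442695115201,10241195267540325960)

73035 3286
10668222449 479986020
1558307253052395 70111557938114
227621940442695115201 10241195267540325960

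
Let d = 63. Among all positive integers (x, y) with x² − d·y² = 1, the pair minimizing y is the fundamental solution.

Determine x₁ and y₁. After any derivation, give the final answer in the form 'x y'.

8 1

[7; 1,14] for √63; ℓ=2 ⇒ convergent index 1
i=0: a=7 ⇒ p=7, q=1
i=1: a=1 ⇒ p=8, q=1
(x₁, y₁) = (8, 1);  8² − 63·1² = 1 ✓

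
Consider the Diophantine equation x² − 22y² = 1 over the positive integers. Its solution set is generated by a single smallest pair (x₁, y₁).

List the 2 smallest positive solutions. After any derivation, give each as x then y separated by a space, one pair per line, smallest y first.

197 42
77617 16548

√22 → a₀=4, period (1,2,4,2,1,8); ℓ=6 even so k=5
k=0  a_k=4  p_k/q_k = 4/1
k=1  a_k=1  p_k/q_k = 5/1
k=2  a_k=2  p_k/q_k = 14/3
k=3  a_k=4  p_k/q_k = 61/13
k=4  a_k=2  p_k/q_k = 136/29
k=5  a_k=1  p_k/q_k = 197/42
(x₁, y₁) = (197, 42);  197² − 22·42² = 1 ✓
(197+42√22)^2 = 77617 + 16548√22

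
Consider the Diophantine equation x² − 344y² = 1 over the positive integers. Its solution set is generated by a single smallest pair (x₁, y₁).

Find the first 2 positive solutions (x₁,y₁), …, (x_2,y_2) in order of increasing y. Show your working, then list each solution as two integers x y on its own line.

10405 561
216528049 11674410

d=344: √d = [18; 1,1,4,1,3,1,4,1,1,36] (ℓ=10, even), read p_9/q_9
a_0=18:  p_0=18·1+0=18,  q_0=18·0+1=1
…
a_3=4:  p_3=4·37+19=167,  q_3=4·2+1=9
a_4=1:  p_4=1·167+37=204,  q_4=1·9+2=11
a_5=3:  p_5=3·204+167=779,  q_5=3·11+9=42
a_6=1:  p_6=1·779+204=983,  q_6=1·42+11=53
a_7=4:  p_7=4·983+779=4711,  q_7=4·53+42=254
a_8=1:  p_8=1·4711+983=5694,  q_8=1·254+53=307
a_9=1:  p_9=1·5694+4711=10405,  q_9=1·307+254=561
→ (10405, 561).  Check: 10405²=108264025, 344·561²=108264024, difference 1.
k=2:  x_2 = 10405·10405+344·561·561 = 216528049,  y_2 = 10405·561+561·10405 = 11674410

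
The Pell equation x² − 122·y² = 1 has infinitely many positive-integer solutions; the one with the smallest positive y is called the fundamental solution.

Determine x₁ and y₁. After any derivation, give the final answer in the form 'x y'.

243 22

d=122: √d = [11; 22] (ℓ=1, odd), read p_1/q_1
k=0  a_k=11  p_k/q_k = 11/1
k=1  a_k=22  p_k/q_k = 243/22
fundamental: x₁=243, y₁=22  (since 59049 − 122·484 = 1)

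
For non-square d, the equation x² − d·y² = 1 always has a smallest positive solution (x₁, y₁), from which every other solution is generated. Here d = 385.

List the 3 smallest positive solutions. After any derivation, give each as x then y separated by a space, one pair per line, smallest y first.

[19; 1,1,1,1,1,…,1,1,38] for √385; ℓ=16 ⇒ convergent index 15
k=0  a_k=19  p_k/q_k = 19/1
k=1  a_k=1  p_k/q_k = 20/1
k=2  a_k=1  p_k/q_k = 39/2
k=3  a_k=1  p_k/q_k = 59/3
k=4  a_k=1  p_k/q_k = 98/5
…
k=6  a_k=3  p_k/q_k = 569/29
k=7  a_k=1  p_k/q_k = 726/37
k=8  a_k=2  p_k/q_k = 2021/103
k=9  a_k=1  p_k/q_k = 2747/140
…
k=11  a_k=1  p_k/q_k = 13009/663
k=12  a_k=1  p_k/q_k = 23271/1186
k=13  a_k=1  p_k/q_k = 36280/1849
k=14  a_k=1  p_k/q_k = 59551/3035
k=15  a_k=1  p_k/q_k = 95831/4884
→ (95831, 4884).  Check: 95831²=9183580561, 385·4884²=9183580560, difference 1.
k=2:  x_2 = 95831·95831+385·4884·4884 = 18367161121,  y_2 = 95831·4884+4884·95831 = 936077208
k=3:  x_3 = 95831·18367161121+385·4884·936077208 = 3520286834677271,  y_3 = 95831·936077208+4884·18367161121 = 179410429834812

95831 4884
18367161121 936077208
3520286834677271 179410429834812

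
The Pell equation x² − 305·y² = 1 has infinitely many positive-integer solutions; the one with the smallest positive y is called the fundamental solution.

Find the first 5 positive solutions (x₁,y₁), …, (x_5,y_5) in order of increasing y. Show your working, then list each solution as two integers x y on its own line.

√305 → a₀=17, period (2,6,2,34); ℓ=4 even so k=3
step 0: (17, 1)  from 17·(1,0) + (0,1)
step 1: (35, 2)  from 2·(17,1) + (1,0)
step 2: (227, 13)  from 6·(35,2) + (17,1)
step 3: (489, 28)  from 2·(227,13) + (35,2)
→ (489, 28).  Check: 489²=239121, 305·28²=239120, difference 1.
k=2:  x_2 = 489·489+305·28·28 = 478241,  y_2 = 489·28+28·489 = 27384
k=3:  x_3 = 489·478241+305·28·27384 = 467719209,  y_3 = 489·27384+28·478241 = 26781524
k=4:  x_4 = 489·467719209+305·28·26781524 = 457428908161,  y_4 = 489·26781524+28·467719209 = 26192303088
k=5:  x_5 = 489·457428908161+305·28·26192303088 = 447365004462249,  y_5 = 489·26192303088+28·457428908161 = 25616045638540

489 28
478241 27384
467719209 26781524
457428908161 26192303088
447365004462249 25616045638540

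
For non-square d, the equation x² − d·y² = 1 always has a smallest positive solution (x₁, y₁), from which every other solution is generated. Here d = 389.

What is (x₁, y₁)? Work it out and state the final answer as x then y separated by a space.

√389 = [19; 1,2,1,1,1,1,2,1,38, …], period ℓ=9 (odd) → k=17
step 0: (19, 1)  from 19·(1,0) + (0,1)
…
step 3: (79, 4)  from 1·(59,3) + (20,1)
…
step 7: (927, 47)  from 2·(355,18) + (217,11)
…
step 10: (50925, 2582)  from 1·(49643,2517) + (1282,65)
…
step 15: (910240, 46151)  from 1·(556329,28207) + (353911,17944)
step 16: (2376809, 120509)  from 2·(910240,46151) + (556329,28207)
step 17: (3287049, 166660)  from 1·(2376809,120509) + (910240,46151)
→ (3287049, 166660).  Check: 3287049²=10804691128401, 389·166660²=10804691128400, difference 1.

3287049 166660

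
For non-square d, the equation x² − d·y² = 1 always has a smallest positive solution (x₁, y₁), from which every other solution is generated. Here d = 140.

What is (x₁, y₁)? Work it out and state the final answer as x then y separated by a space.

√140 = [11; 1,4,1,22, …], period ℓ=4 (even) → k=3
step 0: (11, 1)  from 11·(1,0) + (0,1)
…
step 2: (59, 5)  from 4·(12,1) + (11,1)
step 3: (71, 6)  from 1·(59,5) + (12,1)
→ (71, 6).  Check: 71²=5041, 140·6²=5040, difference 1.

71 6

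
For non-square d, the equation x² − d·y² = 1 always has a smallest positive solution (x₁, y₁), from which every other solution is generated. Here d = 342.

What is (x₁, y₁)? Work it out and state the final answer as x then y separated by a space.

37 2

√342 → a₀=18, period (2,36); ℓ=2 even so k=1
k=0  a_k=18  p_k/q_k = 18/1
k=1  a_k=2  p_k/q_k = 37/2
→ (37, 2).  Check: 37²=1369, 342·2²=1368, difference 1.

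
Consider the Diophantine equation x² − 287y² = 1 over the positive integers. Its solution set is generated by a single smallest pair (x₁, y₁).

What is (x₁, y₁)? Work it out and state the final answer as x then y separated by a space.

288 17

[16; 1,15,1,32] for √287; ℓ=4 ⇒ convergent index 3
i=0: a=16 ⇒ p=16, q=1
i=1: a=1 ⇒ p=17, q=1
i=2: a=15 ⇒ p=271, q=16
i=3: a=1 ⇒ p=288, q=17
(x₁, y₁) = (288, 17);  288² − 287·17² = 1 ✓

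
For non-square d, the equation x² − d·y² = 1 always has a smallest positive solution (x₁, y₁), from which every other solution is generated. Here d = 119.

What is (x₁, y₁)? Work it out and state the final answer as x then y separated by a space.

√119 → a₀=10, period (1,9,1,20); ℓ=4 even so k=3
i=0: a=10 ⇒ p=10, q=1
i=1: a=1 ⇒ p=11, q=1
i=2: a=9 ⇒ p=109, q=10
i=3: a=1 ⇒ p=120, q=11
(x₁, y₁) = (120, 11);  120² − 119·11² = 1 ✓

120 11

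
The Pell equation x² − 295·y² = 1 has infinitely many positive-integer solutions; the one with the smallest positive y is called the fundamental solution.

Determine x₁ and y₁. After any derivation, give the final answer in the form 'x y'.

2024999 117900

√295 → a₀=17, period (5,1,2,3,2,6,2,3,2,1,5,34); ℓ=12 even so k=11
a_0=17:  p_0=17·1+0=17,  q_0=17·0+1=1
…
a_2=1:  p_2=1·86+17=103,  q_2=1·5+1=6
a_3=2:  p_3=2·103+86=292,  q_3=2·6+5=17
…
a_8=3:  p_8=3·31208+14479=108103,  q_8=3·1817+843=6294
a_9=2:  p_9=2·108103+31208=247414,  q_9=2·6294+1817=14405
a_10=1:  p_10=1·247414+108103=355517,  q_10=1·14405+6294=20699
a_11=5:  p_11=5·355517+247414=2024999,  q_11=5·20699+14405=117900
(x₁, y₁) = (2024999, 117900);  2024999² − 295·117900² = 1 ✓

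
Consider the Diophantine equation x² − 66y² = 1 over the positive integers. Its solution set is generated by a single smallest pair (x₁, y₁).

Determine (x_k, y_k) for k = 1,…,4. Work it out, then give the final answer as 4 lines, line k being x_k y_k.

65 8
8449 1040
1098305 135192
142771201 17573920

√66 → a₀=8, period (8,16); ℓ=2 even so k=1
i=0: a=8 ⇒ p=8, q=1
i=1: a=8 ⇒ p=65, q=8
fundamental: x₁=65, y₁=8  (since 4225 − 66·64 = 1)
n=2: (65,8)∘(65,8) = (65·65+66·8·8, 65·8+8·65) = (8449,1040)
n=3: (8449,1040)∘(65,8) = (65·8449+66·8·1040, 65·1040+8·8449) = (1098305,135192)
n=4: (1098305,135192)∘(65,8) = (65·1098305+66·8·135192, 65·135192+8·1098305) = (142771201,17573920)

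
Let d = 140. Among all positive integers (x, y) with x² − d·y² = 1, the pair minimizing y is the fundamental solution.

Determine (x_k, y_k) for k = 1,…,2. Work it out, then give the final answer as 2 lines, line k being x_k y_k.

[11; 1,4,1,22] for √140; ℓ=4 ⇒ convergent index 3
k=0  a_k=11  p_k/q_k = 11/1
k=1  a_k=1  p_k/q_k = 12/1
k=2  a_k=4  p_k/q_k = 59/5
k=3  a_k=1  p_k/q_k = 71/6
fundamental: x₁=71, y₁=6  (since 5041 − 140·36 = 1)
(x_2, y_2) = (71·71 + 140·6·6, 71·6 + 6·71) = (10081, 852)

71 6
10081 852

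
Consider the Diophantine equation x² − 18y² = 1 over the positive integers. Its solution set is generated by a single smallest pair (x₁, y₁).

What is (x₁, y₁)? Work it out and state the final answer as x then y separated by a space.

d=18: √d = [4; 4,8] (ℓ=2, even), read p_1/q_1
i=0: a=4 ⇒ p=4, q=1
i=1: a=4 ⇒ p=17, q=4
→ (17, 4).  Check: 17²=289, 18·4²=288, difference 1.

17 4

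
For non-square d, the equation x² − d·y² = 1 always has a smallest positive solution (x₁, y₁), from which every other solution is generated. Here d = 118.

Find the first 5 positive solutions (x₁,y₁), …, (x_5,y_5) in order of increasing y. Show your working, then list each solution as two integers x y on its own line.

306917 28254
188396089777 17343265836
115643925371868101 10645886241146970
70986173286526887819457 6534806934930865917144
43573726693046301732396700037 4011286680085707263143023126

√118 = [10; 1,6,3,2,10,2,3,6,1,20, …], period ℓ=10 (even) → k=9
i=0: a=10 ⇒ p=10, q=1
i=1: a=1 ⇒ p=11, q=1
i=2: a=6 ⇒ p=76, q=7
i=3: a=3 ⇒ p=239, q=22
i=4: a=2 ⇒ p=554, q=51
…
i=7: a=3 ⇒ p=42115, q=3877
i=8: a=6 ⇒ p=264802, q=24377
i=9: a=1 ⇒ p=306917, q=28254
fundamental: x₁=306917, y₁=28254  (since 94198044889 − 118·798288516 = 1)
k=2:  x_2 = 306917·306917+118·28254·28254 = 188396089777,  y_2 = 306917·28254+28254·306917 = 17343265836
k=3:  x_3 = 306917·188396089777+118·28254·17343265836 = 115643925371868101,  y_3 = 306917·17343265836+28254·188396089777 = 10645886241146970
k=4:  x_4 = 306917·115643925371868101+118·28254·10645886241146970 = 70986173286526887819457,  y_4 = 306917·10645886241146970+28254·115643925371868101 = 6534806934930865917144
k=5:  x_5 = 306917·70986173286526887819457+118·28254·6534806934930865917144 = 43573726693046301732396700037,  y_5 = 306917·6534806934930865917144+28254·70986173286526887819457 = 4011286680085707263143023126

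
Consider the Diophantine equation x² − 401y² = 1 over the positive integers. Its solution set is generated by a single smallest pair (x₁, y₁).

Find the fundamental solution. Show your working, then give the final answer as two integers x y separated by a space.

d=401: √d = [20; 40] (ℓ=1, odd), read p_1/q_1
i=0: a=20 ⇒ p=20, q=1
i=1: a=40 ⇒ p=801, q=40
→ (801, 40).  Check: 801²=641601, 401·40²=641600, difference 1.

801 40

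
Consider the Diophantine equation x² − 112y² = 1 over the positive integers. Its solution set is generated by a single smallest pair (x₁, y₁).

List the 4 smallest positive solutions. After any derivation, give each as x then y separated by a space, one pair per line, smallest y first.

√112 → a₀=10, period (1,1,2,1,1,20); ℓ=6 even so k=5
i=0: a=10 ⇒ p=10, q=1
i=1: a=1 ⇒ p=11, q=1
i=2: a=1 ⇒ p=21, q=2
i=3: a=2 ⇒ p=53, q=5
i=4: a=1 ⇒ p=74, q=7
i=5: a=1 ⇒ p=127, q=12
→ (127, 12).  Check: 127²=16129, 112·12²=16128, difference 1.
n=2: (127,12)∘(127,12) = (127·127+112·12·12, 127·12+12·127) = (32257,3048)
n=3: (32257,3048)∘(127,12) = (127·32257+112·12·3048, 127·3048+12·32257) = (8193151,774180)
n=4: (8193151,774180)∘(127,12) = (127·8193151+112·12·774180, 127·774180+12·8193151) = (2081028097,196638672)

127 12
32257 3048
8193151 774180
2081028097 196638672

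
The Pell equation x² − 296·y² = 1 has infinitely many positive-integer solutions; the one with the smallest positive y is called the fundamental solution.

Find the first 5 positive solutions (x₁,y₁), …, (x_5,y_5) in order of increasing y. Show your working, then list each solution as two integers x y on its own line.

d=296: √d = [17; 4,1,7,1,4,34] (ℓ=6, even), read p_5/q_5
a_0=17:  p_0=17·1+0=17,  q_0=17·0+1=1
…
a_2=1:  p_2=1·69+17=86,  q_2=1·4+1=5
…
a_4=1:  p_4=1·671+86=757,  q_4=1·39+5=44
a_5=4:  p_5=4·757+671=3699,  q_5=4·44+39=215
(x₁, y₁) = (3699, 215);  3699² − 296·215² = 1 ✓
(x_2, y_2) = (3699·3699 + 296·215·215, 3699·215 + 215·3699) = (27365201, 1590570)
(x_3, y_3) = (3699·27365201 + 296·215·1590570, 3699·1590570 + 215·27365201) = (202447753299, 11767036645)
(x_4, y_4) = (3699·202447753299 + 296·215·11767036645, 3699·11767036645 + 215·202447753299) = (1497708451540801, 87052535509140)
(x_5, y_5) = (3699·1497708451540801 + 296·215·87052535509140, 3699·87052535509140 + 215·1497708451540801) = (11080046922051092499, 644014645929581075)

3699 215
27365201 1590570
202447753299 11767036645
1497708451540801 87052535509140
11080046922051092499 644014645929581075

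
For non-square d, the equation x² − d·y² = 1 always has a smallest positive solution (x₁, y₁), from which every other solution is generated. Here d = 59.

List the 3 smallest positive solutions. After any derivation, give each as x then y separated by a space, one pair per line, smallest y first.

530 69
561799 73140
595506410 77528331

√59 = [7; 1,2,7,2,1,14, …], period ℓ=6 (even) → k=5
step 0: (7, 1)  from 7·(1,0) + (0,1)
…
step 2: (23, 3)  from 2·(8,1) + (7,1)
…
step 4: (361, 47)  from 2·(169,22) + (23,3)
step 5: (530, 69)  from 1·(361,47) + (169,22)
(x₁, y₁) = (530, 69);  530² − 59·69² = 1 ✓
(x_2, y_2) = (530·530 + 59·69·69, 530·69 + 69·530) = (561799, 73140)
(x_3, y_3) = (530·561799 + 59·69·73140, 530·73140 + 69·561799) = (595506410, 77528331)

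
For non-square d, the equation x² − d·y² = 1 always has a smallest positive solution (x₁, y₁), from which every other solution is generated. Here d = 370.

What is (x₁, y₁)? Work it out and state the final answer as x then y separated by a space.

213859 11118

d=370: √d = [19; 4,4,38] (ℓ=3, odd), read p_5/q_5
step 0: (19, 1)  from 19·(1,0) + (0,1)
…
step 4: (50339, 2617)  from 4·(12503,650) + (327,17)
step 5: (213859, 11118)  from 4·(50339,2617) + (12503,650)
→ (213859, 11118).  Check: 213859²=45735671881, 370·11118²=45735671880, difference 1.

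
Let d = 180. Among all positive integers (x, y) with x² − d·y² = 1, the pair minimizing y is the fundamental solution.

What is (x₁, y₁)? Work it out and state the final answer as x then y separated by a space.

√180 → a₀=13, period (2,2,2,26); ℓ=4 even so k=3
a_0=13:  p_0=13·1+0=13,  q_0=13·0+1=1
…
a_2=2:  p_2=2·27+13=67,  q_2=2·2+1=5
a_3=2:  p_3=2·67+27=161,  q_3=2·5+2=12
fundamental: x₁=161, y₁=12  (since 25921 − 180·144 = 1)

161 12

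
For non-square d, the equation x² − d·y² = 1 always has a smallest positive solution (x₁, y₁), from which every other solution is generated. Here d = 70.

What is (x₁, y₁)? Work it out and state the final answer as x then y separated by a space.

251 30

d=70: √d = [8; 2,1,2,1,2,16] (ℓ=6, even), read p_5/q_5
a_0=8:  p_0=8·1+0=8,  q_0=8·0+1=1
a_1=2:  p_1=2·8+1=17,  q_1=2·1+0=2
…
a_3=2:  p_3=2·25+17=67,  q_3=2·3+2=8
a_4=1:  p_4=1·67+25=92,  q_4=1·8+3=11
a_5=2:  p_5=2·92+67=251,  q_5=2·11+8=30
fundamental: x₁=251, y₁=30  (since 63001 − 70·900 = 1)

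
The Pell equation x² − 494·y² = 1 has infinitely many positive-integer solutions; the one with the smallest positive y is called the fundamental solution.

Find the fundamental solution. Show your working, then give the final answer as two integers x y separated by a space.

√494 → a₀=22, period (4,2,2,1,2,1,2,2,4,44); ℓ=10 even so k=9
step 0: (22, 1)  from 22·(1,0) + (0,1)
…
step 2: (200, 9)  from 2·(89,4) + (22,1)
…
step 5: (1867, 84)  from 2·(689,31) + (489,22)
…
step 8: (16514, 743)  from 2·(6979,314) + (2556,115)
step 9: (73035, 3286)  from 4·(16514,743) + (6979,314)
(x₁, y₁) = (73035, 3286);  73035² − 494·3286² = 1 ✓

73035 3286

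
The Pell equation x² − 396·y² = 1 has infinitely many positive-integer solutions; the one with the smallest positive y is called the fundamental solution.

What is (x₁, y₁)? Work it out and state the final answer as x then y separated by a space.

199 10

[19; 1,8,1,38] for √396; ℓ=4 ⇒ convergent index 3
k=0  a_k=19  p_k/q_k = 19/1
k=1  a_k=1  p_k/q_k = 20/1
k=2  a_k=8  p_k/q_k = 179/9
k=3  a_k=1  p_k/q_k = 199/10
→ (199, 10).  Check: 199²=39601, 396·10²=39600, difference 1.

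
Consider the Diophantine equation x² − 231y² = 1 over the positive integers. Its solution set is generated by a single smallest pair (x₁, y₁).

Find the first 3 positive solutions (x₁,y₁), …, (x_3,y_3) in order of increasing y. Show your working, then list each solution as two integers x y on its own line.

√231 = [15; 5,30, …], period ℓ=2 (even) → k=1
step 0: (15, 1)  from 15·(1,0) + (0,1)
step 1: (76, 5)  from 5·(15,1) + (1,0)
fundamental: x₁=76, y₁=5  (since 5776 − 231·25 = 1)
(76+5√231)^2 = 11551 + 760√231
(76+5√231)^3 = 1755676 + 115515√231

76 5
11551 760
1755676 115515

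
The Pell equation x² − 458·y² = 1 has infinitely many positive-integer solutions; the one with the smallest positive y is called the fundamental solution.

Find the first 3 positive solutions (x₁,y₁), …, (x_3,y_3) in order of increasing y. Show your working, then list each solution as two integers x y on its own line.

22899 1070
1048728401 49003860
48029663286099 2244278779210

[21; 2,2,42] for √458; ℓ=3 ⇒ convergent index 5
k=0  a_k=21  p_k/q_k = 21/1
…
k=3  a_k=42  p_k/q_k = 4537/212
k=4  a_k=2  p_k/q_k = 9181/429
k=5  a_k=2  p_k/q_k = 22899/1070
(x₁, y₁) = (22899, 1070);  22899² − 458·1070² = 1 ✓
k=2:  x_2 = 22899·22899+458·1070·1070 = 1048728401,  y_2 = 22899·1070+1070·22899 = 49003860
k=3:  x_3 = 22899·1048728401+458·1070·49003860 = 48029663286099,  y_3 = 22899·49003860+1070·1048728401 = 2244278779210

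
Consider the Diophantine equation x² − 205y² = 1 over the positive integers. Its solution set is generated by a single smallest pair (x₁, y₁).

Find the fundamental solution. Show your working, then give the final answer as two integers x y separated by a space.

√205 = [14; 3,6,1,4,1,6,3,28, …], period ℓ=8 (even) → k=7
i=0: a=14 ⇒ p=14, q=1
…
i=2: a=6 ⇒ p=272, q=19
i=3: a=1 ⇒ p=315, q=22
i=4: a=4 ⇒ p=1532, q=107
i=5: a=1 ⇒ p=1847, q=129
i=6: a=6 ⇒ p=12614, q=881
i=7: a=3 ⇒ p=39689, q=2772
→ (39689, 2772).  Check: 39689²=1575216721, 205·2772²=1575216720, difference 1.

39689 2772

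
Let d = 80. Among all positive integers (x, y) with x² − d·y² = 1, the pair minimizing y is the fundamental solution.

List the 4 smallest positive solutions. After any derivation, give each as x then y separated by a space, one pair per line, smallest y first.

[8; 1,16] for √80; ℓ=2 ⇒ convergent index 1
i=0: a=8 ⇒ p=8, q=1
i=1: a=1 ⇒ p=9, q=1
→ (9, 1).  Check: 9²=81, 80·1²=80, difference 1.
n=2: (9,1)∘(9,1) = (9·9+80·1·1, 9·1+1·9) = (161,18)
n=3: (161,18)∘(9,1) = (9·161+80·1·18, 9·18+1·161) = (2889,323)
n=4: (2889,323)∘(9,1) = (9·2889+80·1·323, 9·323+1·2889) = (51841,5796)

9 1
161 18
2889 323
51841 5796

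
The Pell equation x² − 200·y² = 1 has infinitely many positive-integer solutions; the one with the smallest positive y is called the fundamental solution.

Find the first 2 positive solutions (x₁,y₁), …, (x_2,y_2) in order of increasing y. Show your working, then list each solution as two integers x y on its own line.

99 7
19601 1386

√200 → a₀=14, period (7,28); ℓ=2 even so k=1
i=0: a=14 ⇒ p=14, q=1
i=1: a=7 ⇒ p=99, q=7
→ (99, 7).  Check: 99²=9801, 200·7²=9800, difference 1.
(99+7√200)^2 = 19601 + 1386√200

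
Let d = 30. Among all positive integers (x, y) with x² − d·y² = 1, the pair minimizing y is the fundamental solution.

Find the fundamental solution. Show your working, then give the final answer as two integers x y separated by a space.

11 2

[5; 2,10] for √30; ℓ=2 ⇒ convergent index 1
k=0  a_k=5  p_k/q_k = 5/1
k=1  a_k=2  p_k/q_k = 11/2
(x₁, y₁) = (11, 2);  11² − 30·2² = 1 ✓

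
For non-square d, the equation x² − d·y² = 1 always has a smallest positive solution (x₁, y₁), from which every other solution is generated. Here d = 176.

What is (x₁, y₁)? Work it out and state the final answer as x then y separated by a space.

199 15

[13; 3,1,3,26] for √176; ℓ=4 ⇒ convergent index 3
a_0=13:  p_0=13·1+0=13,  q_0=13·0+1=1
a_1=3:  p_1=3·13+1=40,  q_1=3·1+0=3
a_2=1:  p_2=1·40+13=53,  q_2=1·3+1=4
a_3=3:  p_3=3·53+40=199,  q_3=3·4+3=15
(x₁, y₁) = (199, 15);  199² − 176·15² = 1 ✓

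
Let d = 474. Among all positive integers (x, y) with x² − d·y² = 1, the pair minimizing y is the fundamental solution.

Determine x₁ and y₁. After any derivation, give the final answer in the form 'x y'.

[21; 1,3,2,1,1,…,3,1,42] for √474; ℓ=14 ⇒ convergent index 13
step 0: (21, 1)  from 21·(1,0) + (0,1)
…
step 3: (196, 9)  from 2·(87,4) + (22,1)
…
step 5: (479, 22)  from 1·(283,13) + (196,9)
step 6: (762, 35)  from 1·(479,22) + (283,13)
…
step 8: (5813, 267)  from 1·(5051,232) + (762,35)
step 9: (10864, 499)  from 1·(5813,267) + (5051,232)
step 10: (16677, 766)  from 1·(10864,499) + (5813,267)
…
step 12: (149331, 6859)  from 3·(44218,2031) + (16677,766)
step 13: (193549, 8890)  from 1·(149331,6859) + (44218,2031)
→ (193549, 8890).  Check: 193549²=37461215401, 474·8890²=37461215400, difference 1.

193549 8890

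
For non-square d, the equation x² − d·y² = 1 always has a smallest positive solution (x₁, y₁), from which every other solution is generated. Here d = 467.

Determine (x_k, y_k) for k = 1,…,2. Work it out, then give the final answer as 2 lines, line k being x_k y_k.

1625626 75225
5285319783751 244575431700

d=467: √d = [21; 1,1,1,1,3,…,1,1,42] (ℓ=14, even), read p_13/q_13
i=0: a=21 ⇒ p=21, q=1
…
i=2: a=1 ⇒ p=43, q=2
…
i=4: a=1 ⇒ p=108, q=5
…
i=6: a=3 ⇒ p=1275, q=59
i=7: a=21 ⇒ p=27164, q=1257
…
i=10: a=1 ⇒ p=358232, q=16577
…
i=12: a=1 ⇒ p=991929, q=45901
i=13: a=1 ⇒ p=1625626, q=75225
fundamental: x₁=1625626, y₁=75225  (since 2642659891876 − 467·5658800625 = 1)
(1625626+75225√467)^2 = 5285319783751 + 244575431700√467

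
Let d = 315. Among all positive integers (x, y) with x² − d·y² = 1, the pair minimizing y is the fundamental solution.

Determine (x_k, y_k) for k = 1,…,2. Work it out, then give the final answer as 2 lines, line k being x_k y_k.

√315 = [17; 1,2,1,34, …], period ℓ=4 (even) → k=3
step 0: (17, 1)  from 17·(1,0) + (0,1)
step 1: (18, 1)  from 1·(17,1) + (1,0)
step 2: (53, 3)  from 2·(18,1) + (17,1)
step 3: (71, 4)  from 1·(53,3) + (18,1)
→ (71, 4).  Check: 71²=5041, 315·4²=5040, difference 1.
(71+4√315)^2 = 10081 + 568√315

71 4
10081 568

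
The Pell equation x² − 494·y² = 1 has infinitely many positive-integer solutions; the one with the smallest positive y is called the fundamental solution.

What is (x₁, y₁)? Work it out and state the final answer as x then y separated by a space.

√494 → a₀=22, period (4,2,2,1,2,1,2,2,4,44); ℓ=10 even so k=9
i=0: a=22 ⇒ p=22, q=1
i=1: a=4 ⇒ p=89, q=4
…
i=3: a=2 ⇒ p=489, q=22
i=4: a=1 ⇒ p=689, q=31
…
i=8: a=2 ⇒ p=16514, q=743
i=9: a=4 ⇒ p=73035, q=3286
fundamental: x₁=73035, y₁=3286  (since 5334111225 − 494·10797796 = 1)

73035 3286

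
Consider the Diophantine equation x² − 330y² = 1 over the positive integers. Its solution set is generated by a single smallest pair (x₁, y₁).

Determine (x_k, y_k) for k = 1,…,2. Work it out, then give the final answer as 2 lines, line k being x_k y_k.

d=330: √d = [18; 6,36] (ℓ=2, even), read p_1/q_1
i=0: a=18 ⇒ p=18, q=1
i=1: a=6 ⇒ p=109, q=6
→ (109, 6).  Check: 109²=11881, 330·6²=11880, difference 1.
(x_2, y_2) = (109·109 + 330·6·6, 109·6 + 6·109) = (23761, 1308)

109 6
23761 1308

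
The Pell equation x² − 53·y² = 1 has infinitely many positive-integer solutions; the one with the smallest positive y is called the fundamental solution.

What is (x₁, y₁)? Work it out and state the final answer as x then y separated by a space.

d=53: √d = [7; 3,1,1,3,14] (ℓ=5, odd), read p_9/q_9
step 0: (7, 1)  from 7·(1,0) + (0,1)
step 1: (22, 3)  from 3·(7,1) + (1,0)
step 2: (29, 4)  from 1·(22,3) + (7,1)
…
step 4: (182, 25)  from 3·(51,7) + (29,4)
…
step 8: (18557, 2549)  from 1·(10578,1453) + (7979,1096)
step 9: (66249, 9100)  from 3·(18557,2549) + (10578,1453)
fundamental: x₁=66249, y₁=9100  (since 4388930001 − 53·82810000 = 1)

66249 9100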